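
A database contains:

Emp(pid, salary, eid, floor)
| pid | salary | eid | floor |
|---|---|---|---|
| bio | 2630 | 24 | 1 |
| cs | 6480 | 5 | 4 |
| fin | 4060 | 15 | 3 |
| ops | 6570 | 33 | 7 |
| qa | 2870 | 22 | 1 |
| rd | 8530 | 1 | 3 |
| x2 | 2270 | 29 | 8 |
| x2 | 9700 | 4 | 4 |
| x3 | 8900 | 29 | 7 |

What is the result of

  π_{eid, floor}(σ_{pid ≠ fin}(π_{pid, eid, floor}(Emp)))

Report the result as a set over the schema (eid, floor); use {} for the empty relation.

{(1, 3), (22, 1), (24, 1), (29, 7), (29, 8), (33, 7), (4, 4), (5, 4)}

π_{pid, eid, floor} gives {(bio, 24, 1), (cs, 5, 4), (fin, 15, 3), (ops, 33, 7), (qa, 22, 1), (rd, 1, 3), (x2, 29, 8), (x2, 4, 4), (x3, 29, 7)}.
Selection pid ≠ fin: {(bio, 24, 1), (cs, 5, 4), (ops, 33, 7), (qa, 22, 1), (rd, 1, 3), (x2, 29, 8), (x2, 4, 4), (x3, 29, 7)}
π_{eid, floor} gives {(1, 3), (22, 1), (24, 1), (29, 7), (29, 8), (33, 7), (4, 4), (5, 4)}.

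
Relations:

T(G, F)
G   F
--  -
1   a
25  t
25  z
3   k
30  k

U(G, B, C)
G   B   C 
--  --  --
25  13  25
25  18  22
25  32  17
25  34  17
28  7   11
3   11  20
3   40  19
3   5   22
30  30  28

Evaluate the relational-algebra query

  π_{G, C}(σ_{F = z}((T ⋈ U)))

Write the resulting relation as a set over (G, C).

{(25, 17), (25, 22), (25, 25)}

Joining T and U on G yields {(25, t, 13, 25), (25, t, 18, 22), (25, t, 32, 17), (25, t, 34, 17), (25, z, 13, 25), (25, z, 18, 22), (25, z, 32, 17), (25, z, 34, 17), (3, k, 11, 20), (3, k, 40, 19), (3, k, 5, 22), (30, k, 30, 28)}.
Apply σ_{F = z}; surviving tuples: {(25, z, 13, 25), (25, z, 18, 22), (25, z, 32, 17), (25, z, 34, 17)}
Keep only column(s) G, C (1 duplicate(s) eliminated): {(25, 17), (25, 22), (25, 25)}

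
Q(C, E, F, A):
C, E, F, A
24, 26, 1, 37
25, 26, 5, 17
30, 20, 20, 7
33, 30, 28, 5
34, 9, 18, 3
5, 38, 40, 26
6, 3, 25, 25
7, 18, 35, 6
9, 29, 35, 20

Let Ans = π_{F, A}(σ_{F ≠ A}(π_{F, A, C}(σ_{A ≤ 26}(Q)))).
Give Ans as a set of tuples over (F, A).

{(18, 3), (20, 7), (28, 5), (35, 20), (35, 6), (40, 26), (5, 17)}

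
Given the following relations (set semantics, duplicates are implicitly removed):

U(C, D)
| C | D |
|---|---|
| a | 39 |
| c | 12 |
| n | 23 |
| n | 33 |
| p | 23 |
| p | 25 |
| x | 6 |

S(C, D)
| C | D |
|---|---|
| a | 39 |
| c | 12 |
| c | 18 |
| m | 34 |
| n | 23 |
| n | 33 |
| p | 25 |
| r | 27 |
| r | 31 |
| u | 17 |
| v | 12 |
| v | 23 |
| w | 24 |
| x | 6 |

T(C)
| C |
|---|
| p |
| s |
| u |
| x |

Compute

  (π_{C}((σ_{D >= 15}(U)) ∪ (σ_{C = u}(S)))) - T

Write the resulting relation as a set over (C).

Apply σ_{D >= 15}; surviving tuples: {(a, 39), (n, 23), (n, 33), (p, 23), (p, 25)}
Apply σ_{C = u}; surviving tuples: {(u, 17)}
Taking the union: {(a, 39), (n, 23), (n, 33), (p, 23), (p, 25), (u, 17)}
Projecting to C (2 duplicate(s) eliminated): {a, n, p, u}
Taking the difference: {a, n}

{a, n}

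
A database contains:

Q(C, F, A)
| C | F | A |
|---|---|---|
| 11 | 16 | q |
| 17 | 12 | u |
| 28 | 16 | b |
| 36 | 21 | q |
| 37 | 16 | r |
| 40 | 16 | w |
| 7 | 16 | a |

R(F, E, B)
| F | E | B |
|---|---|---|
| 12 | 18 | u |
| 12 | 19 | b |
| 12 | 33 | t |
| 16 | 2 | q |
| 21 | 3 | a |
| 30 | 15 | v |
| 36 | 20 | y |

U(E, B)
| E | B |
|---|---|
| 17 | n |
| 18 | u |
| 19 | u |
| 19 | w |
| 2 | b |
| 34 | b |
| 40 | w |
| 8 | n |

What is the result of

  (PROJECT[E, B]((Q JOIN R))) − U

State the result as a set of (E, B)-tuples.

{(19, b), (2, q), (3, a), (33, t)}

Joining Q and R on F yields {(11, 16, q, 2, q), (17, 12, u, 18, u), (17, 12, u, 19, b), (17, 12, u, 33, t), (28, 16, b, 2, q), (36, 21, q, 3, a), (37, 16, r, 2, q), (40, 16, w, 2, q), (7, 16, a, 2, q)}.
π[E, B]: project onto (E, B) (4 duplicate(s) eliminated) → {(18, u), (19, b), (2, q), (3, a), (33, t)}
Set difference of the two operands is {(19, b), (2, q), (3, a), (33, t)}.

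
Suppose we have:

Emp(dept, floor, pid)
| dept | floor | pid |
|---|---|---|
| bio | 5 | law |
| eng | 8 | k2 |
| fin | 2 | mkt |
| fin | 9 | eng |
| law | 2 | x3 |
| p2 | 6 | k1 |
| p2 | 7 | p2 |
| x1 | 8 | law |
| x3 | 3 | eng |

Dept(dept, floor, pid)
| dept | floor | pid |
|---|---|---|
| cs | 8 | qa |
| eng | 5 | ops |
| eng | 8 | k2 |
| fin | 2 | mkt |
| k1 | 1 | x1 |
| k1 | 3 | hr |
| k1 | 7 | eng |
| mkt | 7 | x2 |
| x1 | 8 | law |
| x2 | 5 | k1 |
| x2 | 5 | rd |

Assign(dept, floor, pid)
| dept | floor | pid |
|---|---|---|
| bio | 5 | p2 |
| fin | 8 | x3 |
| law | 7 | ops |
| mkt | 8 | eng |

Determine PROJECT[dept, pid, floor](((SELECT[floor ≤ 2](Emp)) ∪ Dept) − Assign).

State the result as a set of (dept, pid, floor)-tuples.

σ[floor ≤ 2]: keep tuples satisfying floor ≤ 2 → {(fin, 2, mkt), (law, 2, x3)}
Taking the union: {(cs, 8, qa), (eng, 5, ops), (eng, 8, k2), (fin, 2, mkt), (k1, 1, x1), (k1, 3, hr), (k1, 7, eng), (law, 2, x3), (mkt, 7, x2), (x1, 8, law), (x2, 5, k1), (x2, 5, rd)}
Taking the difference: {(cs, 8, qa), (eng, 5, ops), (eng, 8, k2), (fin, 2, mkt), (k1, 1, x1), (k1, 3, hr), (k1, 7, eng), (law, 2, x3), (mkt, 7, x2), (x1, 8, law), (x2, 5, k1), (x2, 5, rd)}
π[dept, pid, floor]: project onto (dept, pid, floor) → {(cs, qa, 8), (eng, k2, 8), (eng, ops, 5), (fin, mkt, 2), (k1, eng, 7), (k1, hr, 3), (k1, x1, 1), (law, x3, 2), (mkt, x2, 7), (x1, law, 8), (x2, k1, 5), (x2, rd, 5)}

{(cs, qa, 8), (eng, k2, 8), (eng, ops, 5), (fin, mkt, 2), (k1, eng, 7), (k1, hr, 3), (k1, x1, 1), (law, x3, 2), (mkt, x2, 7), (x1, law, 8), (x2, k1, 5), (x2, rd, 5)}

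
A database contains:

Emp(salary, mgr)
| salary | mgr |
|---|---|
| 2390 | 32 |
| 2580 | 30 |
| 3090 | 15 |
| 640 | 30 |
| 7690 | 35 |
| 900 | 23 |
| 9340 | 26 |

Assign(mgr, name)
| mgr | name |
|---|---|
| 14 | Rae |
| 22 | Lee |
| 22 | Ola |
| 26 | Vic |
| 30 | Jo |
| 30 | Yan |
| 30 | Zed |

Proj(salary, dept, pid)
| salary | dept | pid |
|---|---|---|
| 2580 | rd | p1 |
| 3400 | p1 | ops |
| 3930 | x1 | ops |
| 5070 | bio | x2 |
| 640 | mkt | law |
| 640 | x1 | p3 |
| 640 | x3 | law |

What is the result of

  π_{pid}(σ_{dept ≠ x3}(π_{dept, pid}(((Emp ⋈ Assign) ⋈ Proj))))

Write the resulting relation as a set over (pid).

{law, p1, p3}

Natural join on mgr: {(2580, 30, Jo), (2580, 30, Yan), (2580, 30, Zed), (640, 30, Jo), (640, 30, Yan), (640, 30, Zed), (9340, 26, Vic)}
Natural join on salary: {(2580, 30, Jo, rd, p1), (2580, 30, Yan, rd, p1), (2580, 30, Zed, rd, p1), (640, 30, Jo, mkt, law), (640, 30, Jo, x1, p3), (640, 30, Jo, x3, law), (640, 30, Yan, mkt, law), (640, 30, Yan, x1, p3), (640, 30, Yan, x3, law), (640, 30, Zed, mkt, law), (640, 30, Zed, x1, p3), (640, 30, Zed, x3, law)}
π[dept, pid]: project onto (dept, pid) (8 duplicate(s) eliminated) → {(mkt, law), (rd, p1), (x1, p3), (x3, law)}
Filtering on dept ≠ x3 leaves {(mkt, law), (rd, p1), (x1, p3)}.
π[pid]: project onto (pid) → {law, p1, p3}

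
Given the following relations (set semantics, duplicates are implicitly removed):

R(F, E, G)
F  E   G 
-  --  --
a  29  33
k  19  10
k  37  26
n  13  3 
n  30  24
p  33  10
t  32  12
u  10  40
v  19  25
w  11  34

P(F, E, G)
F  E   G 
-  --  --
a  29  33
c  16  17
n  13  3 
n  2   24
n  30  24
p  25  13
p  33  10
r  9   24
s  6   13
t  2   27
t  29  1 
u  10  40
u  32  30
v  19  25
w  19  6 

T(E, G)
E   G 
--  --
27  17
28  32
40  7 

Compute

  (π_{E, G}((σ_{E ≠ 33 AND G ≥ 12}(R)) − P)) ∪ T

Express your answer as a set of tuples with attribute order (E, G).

Apply σ_{E ≠ 33 AND G ≥ 12}; surviving tuples: {(a, 29, 33), (k, 37, 26), (n, 30, 24), (t, 32, 12), (u, 10, 40), (v, 19, 25), (w, 11, 34)}
Set difference of the two operands is {(k, 37, 26), (t, 32, 12), (w, 11, 34)}.
π[E, G]: project onto (E, G) → {(11, 34), (32, 12), (37, 26)}
Set union of the two operands is {(11, 34), (27, 17), (28, 32), (32, 12), (37, 26), (40, 7)}.

{(11, 34), (27, 17), (28, 32), (32, 12), (37, 26), (40, 7)}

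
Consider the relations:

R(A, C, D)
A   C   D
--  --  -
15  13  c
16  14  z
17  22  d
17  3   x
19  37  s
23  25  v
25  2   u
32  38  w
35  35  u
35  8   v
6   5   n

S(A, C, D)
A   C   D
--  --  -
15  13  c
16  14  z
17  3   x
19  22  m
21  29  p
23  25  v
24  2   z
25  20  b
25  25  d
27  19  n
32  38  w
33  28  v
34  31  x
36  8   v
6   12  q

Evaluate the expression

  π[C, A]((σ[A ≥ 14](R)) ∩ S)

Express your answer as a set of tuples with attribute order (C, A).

σ[A ≥ 14]: keep tuples satisfying A ≥ 14 → {(15, 13, c), (16, 14, z), (17, 22, d), (17, 3, x), (19, 37, s), (23, 25, v), (25, 2, u), (32, 38, w), (35, 35, u), (35, 8, v)}
Set intersection of the two operands is {(15, 13, c), (16, 14, z), (17, 3, x), (23, 25, v), (32, 38, w)}.
Projecting to C, A: {(13, 15), (14, 16), (25, 23), (3, 17), (38, 32)}

{(13, 15), (14, 16), (25, 23), (3, 17), (38, 32)}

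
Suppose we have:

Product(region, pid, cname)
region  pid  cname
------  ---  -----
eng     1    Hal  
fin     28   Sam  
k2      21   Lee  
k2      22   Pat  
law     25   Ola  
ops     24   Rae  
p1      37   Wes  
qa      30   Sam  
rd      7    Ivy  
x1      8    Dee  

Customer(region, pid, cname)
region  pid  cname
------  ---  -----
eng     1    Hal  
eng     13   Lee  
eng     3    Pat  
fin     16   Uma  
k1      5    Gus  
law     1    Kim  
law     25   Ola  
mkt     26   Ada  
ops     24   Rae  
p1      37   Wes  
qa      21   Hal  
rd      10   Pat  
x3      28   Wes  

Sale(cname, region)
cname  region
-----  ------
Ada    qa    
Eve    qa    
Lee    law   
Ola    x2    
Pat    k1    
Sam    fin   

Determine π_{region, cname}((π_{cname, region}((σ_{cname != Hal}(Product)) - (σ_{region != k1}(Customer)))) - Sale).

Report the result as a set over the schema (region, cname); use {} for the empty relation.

Selection cname != Hal: {(fin, 28, Sam), (k2, 21, Lee), (k2, 22, Pat), (law, 25, Ola), (ops, 24, Rae), (p1, 37, Wes), (qa, 30, Sam), (rd, 7, Ivy), (x1, 8, Dee)}
Selection region != k1: {(eng, 1, Hal), (eng, 13, Lee), (eng, 3, Pat), (fin, 16, Uma), (law, 1, Kim), (law, 25, Ola), (mkt, 26, Ada), (ops, 24, Rae), (p1, 37, Wes), (qa, 21, Hal), (rd, 10, Pat), (x3, 28, Wes)}
Taking the difference: {(fin, 28, Sam), (k2, 21, Lee), (k2, 22, Pat), (qa, 30, Sam), (rd, 7, Ivy), (x1, 8, Dee)}
Projecting to cname, region: {(Dee, x1), (Ivy, rd), (Lee, k2), (Pat, k2), (Sam, fin), (Sam, qa)}
Taking the difference: {(Dee, x1), (Ivy, rd), (Lee, k2), (Pat, k2), (Sam, qa)}
Projecting to region, cname: {(k2, Lee), (k2, Pat), (qa, Sam), (rd, Ivy), (x1, Dee)}

{(k2, Lee), (k2, Pat), (qa, Sam), (rd, Ivy), (x1, Dee)}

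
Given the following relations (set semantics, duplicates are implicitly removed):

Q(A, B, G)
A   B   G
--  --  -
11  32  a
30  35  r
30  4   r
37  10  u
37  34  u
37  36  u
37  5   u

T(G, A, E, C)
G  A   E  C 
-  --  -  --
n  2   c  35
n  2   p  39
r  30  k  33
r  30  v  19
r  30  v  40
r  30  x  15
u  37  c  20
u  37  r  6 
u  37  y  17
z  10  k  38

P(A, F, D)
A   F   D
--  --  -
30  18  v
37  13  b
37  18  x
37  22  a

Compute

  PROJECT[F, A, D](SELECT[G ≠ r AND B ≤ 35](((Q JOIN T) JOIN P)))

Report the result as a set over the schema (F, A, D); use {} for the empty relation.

{(13, 37, b), (18, 37, x), (22, 37, a)}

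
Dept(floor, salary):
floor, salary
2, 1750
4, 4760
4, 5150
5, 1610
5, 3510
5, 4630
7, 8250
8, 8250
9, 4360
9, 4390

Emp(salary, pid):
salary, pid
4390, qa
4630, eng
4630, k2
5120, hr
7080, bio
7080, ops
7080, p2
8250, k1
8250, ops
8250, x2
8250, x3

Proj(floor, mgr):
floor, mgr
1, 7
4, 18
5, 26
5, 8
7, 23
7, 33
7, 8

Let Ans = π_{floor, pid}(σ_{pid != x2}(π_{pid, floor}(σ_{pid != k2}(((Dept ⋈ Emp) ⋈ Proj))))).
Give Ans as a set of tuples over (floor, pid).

{(5, eng), (7, k1), (7, ops), (7, x3)}

Natural join on salary: {(5, 4630, eng), (5, 4630, k2), (7, 8250, k1), (7, 8250, ops), (7, 8250, x2), (7, 8250, x3), (8, 8250, k1), (8, 8250, ops), (8, 8250, x2), (8, 8250, x3), (9, 4390, qa)}
Natural join on floor: {(5, 4630, eng, 26), (5, 4630, eng, 8), (5, 4630, k2, 26), (5, 4630, k2, 8), (7, 8250, k1, 23), (7, 8250, k1, 33), (7, 8250, k1, 8), (7, 8250, ops, 23), (7, 8250, ops, 33), (7, 8250, ops, 8), (7, 8250, x2, 23), (7, 8250, x2, 33), (7, 8250, x2, 8), (7, 8250, x3, 23), (7, 8250, x3, 33), (7, 8250, x3, 8)}
σ[pid != k2]: keep tuples satisfying pid != k2 → {(5, 4630, eng, 26), (5, 4630, eng, 8), (7, 8250, k1, 23), (7, 8250, k1, 33), (7, 8250, k1, 8), (7, 8250, ops, 23), (7, 8250, ops, 33), (7, 8250, ops, 8), (7, 8250, x2, 23), (7, 8250, x2, 33), (7, 8250, x2, 8), (7, 8250, x3, 23), (7, 8250, x3, 33), (7, 8250, x3, 8)}
Keep only column(s) pid, floor (9 duplicate(s) eliminated): {(eng, 5), (k1, 7), (ops, 7), (x2, 7), (x3, 7)}
σ[pid != x2]: keep tuples satisfying pid != x2 → {(eng, 5), (k1, 7), (ops, 7), (x3, 7)}
Keep only column(s) floor, pid: {(5, eng), (7, k1), (7, ops), (7, x3)}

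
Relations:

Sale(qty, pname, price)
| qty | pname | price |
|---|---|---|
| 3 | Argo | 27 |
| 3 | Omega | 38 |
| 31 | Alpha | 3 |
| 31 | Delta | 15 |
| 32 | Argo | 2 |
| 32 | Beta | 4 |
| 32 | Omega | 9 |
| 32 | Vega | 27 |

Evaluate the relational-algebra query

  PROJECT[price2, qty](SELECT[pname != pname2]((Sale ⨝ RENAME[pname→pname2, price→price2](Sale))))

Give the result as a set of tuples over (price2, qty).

ρ[pname→pname2, price→price2]: schema becomes (qty, pname2, price2); tuples unchanged.
Sale ⋈ RENAME[pname→pname2, price→price2](Sale) (natural join on qty): {(3, Argo, 27, Argo, 27), (3, Argo, 27, Omega, 38), (3, Omega, 38, Argo, 27), (3, Omega, 38, Omega, 38), (31, Alpha, 3, Alpha, 3), (31, Alpha, 3, Delta, 15), (31, Delta, 15, Alpha, 3), (31, Delta, 15, Delta, 15), (32, Argo, 2, Argo, 2), (32, Argo, 2, Beta, 4), (32, Argo, 2, Omega, 9), (32, Argo, 2, Vega, 27), (32, Beta, 4, Argo, 2), (32, Beta, 4, Beta, 4), (32, Beta, 4, Omega, 9), (32, Beta, 4, Vega, 27), (32, Omega, 9, Argo, 2), (32, Omega, 9, Beta, 4), (32, Omega, 9, Omega, 9), (32, Omega, 9, Vega, 27), (32, Vega, 27, Argo, 2), (32, Vega, 27, Beta, 4), (32, Vega, 27, Omega, 9), (32, Vega, 27, Vega, 27)}
Apply σ_{pname != pname2}; surviving tuples: {(3, Argo, 27, Omega, 38), (3, Omega, 38, Argo, 27), (31, Alpha, 3, Delta, 15), (31, Delta, 15, Alpha, 3), (32, Argo, 2, Beta, 4), (32, Argo, 2, Omega, 9), (32, Argo, 2, Vega, 27), (32, Beta, 4, Argo, 2), (32, Beta, 4, Omega, 9), (32, Beta, 4, Vega, 27), (32, Omega, 9, Argo, 2), (32, Omega, 9, Beta, 4), (32, Omega, 9, Vega, 27), (32, Vega, 27, Argo, 2), (32, Vega, 27, Beta, 4), (32, Vega, 27, Omega, 9)}
Projecting to price2, qty (8 duplicate(s) eliminated): {(15, 31), (2, 32), (27, 3), (27, 32), (3, 31), (38, 3), (4, 32), (9, 32)}

{(15, 31), (2, 32), (27, 3), (27, 32), (3, 31), (38, 3), (4, 32), (9, 32)}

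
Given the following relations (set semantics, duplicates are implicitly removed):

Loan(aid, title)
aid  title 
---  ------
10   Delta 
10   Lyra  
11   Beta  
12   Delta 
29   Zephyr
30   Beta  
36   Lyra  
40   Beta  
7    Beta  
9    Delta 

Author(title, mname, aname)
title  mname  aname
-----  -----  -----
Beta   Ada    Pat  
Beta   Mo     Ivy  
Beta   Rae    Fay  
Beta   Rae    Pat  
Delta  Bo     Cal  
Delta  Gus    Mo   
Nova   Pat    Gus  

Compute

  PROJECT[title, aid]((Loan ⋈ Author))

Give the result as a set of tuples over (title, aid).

{(Beta, 11), (Beta, 30), (Beta, 40), (Beta, 7), (Delta, 10), (Delta, 12), (Delta, 9)}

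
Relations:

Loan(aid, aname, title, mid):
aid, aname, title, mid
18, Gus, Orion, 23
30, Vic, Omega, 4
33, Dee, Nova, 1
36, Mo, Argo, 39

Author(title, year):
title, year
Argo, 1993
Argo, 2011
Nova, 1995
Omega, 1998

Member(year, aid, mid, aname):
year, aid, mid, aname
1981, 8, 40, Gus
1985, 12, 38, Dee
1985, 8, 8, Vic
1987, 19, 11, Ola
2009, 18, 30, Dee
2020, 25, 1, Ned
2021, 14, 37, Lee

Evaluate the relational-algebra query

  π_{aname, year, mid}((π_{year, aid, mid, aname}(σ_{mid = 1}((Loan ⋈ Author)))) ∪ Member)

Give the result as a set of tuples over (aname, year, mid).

{(Dee, 1985, 38), (Dee, 1995, 1), (Dee, 2009, 30), (Gus, 1981, 40), (Lee, 2021, 37), (Ned, 2020, 1), (Ola, 1987, 11), (Vic, 1985, 8)}

Natural join on title: {(30, Vic, Omega, 4, 1998), (33, Dee, Nova, 1, 1995), (36, Mo, Argo, 39, 1993), (36, Mo, Argo, 39, 2011)}
Filtering on mid = 1 leaves {(33, Dee, Nova, 1, 1995)}.
Keep only column(s) year, aid, mid, aname: {(1995, 33, 1, Dee)}
Taking the union: {(1981, 8, 40, Gus), (1985, 12, 38, Dee), (1985, 8, 8, Vic), (1987, 19, 11, Ola), (1995, 33, 1, Dee), (2009, 18, 30, Dee), (2020, 25, 1, Ned), (2021, 14, 37, Lee)}
Keep only column(s) aname, year, mid: {(Dee, 1985, 38), (Dee, 1995, 1), (Dee, 2009, 30), (Gus, 1981, 40), (Lee, 2021, 37), (Ned, 2020, 1), (Ola, 1987, 11), (Vic, 1985, 8)}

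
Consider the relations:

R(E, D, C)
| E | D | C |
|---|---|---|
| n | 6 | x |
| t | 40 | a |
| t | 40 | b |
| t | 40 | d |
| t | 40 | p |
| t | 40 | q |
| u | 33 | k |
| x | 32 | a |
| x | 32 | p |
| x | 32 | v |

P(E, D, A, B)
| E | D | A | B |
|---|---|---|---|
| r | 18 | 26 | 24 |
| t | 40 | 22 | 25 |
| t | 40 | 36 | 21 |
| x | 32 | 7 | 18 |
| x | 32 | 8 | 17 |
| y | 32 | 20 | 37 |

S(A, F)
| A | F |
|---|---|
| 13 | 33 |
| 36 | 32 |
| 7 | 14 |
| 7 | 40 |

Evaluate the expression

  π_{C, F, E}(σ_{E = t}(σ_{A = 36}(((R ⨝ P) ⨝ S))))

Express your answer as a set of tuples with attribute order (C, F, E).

{(a, 32, t), (b, 32, t), (d, 32, t), (p, 32, t), (q, 32, t)}

Joining R and P on E, D yields {(t, 40, a, 22, 25), (t, 40, a, 36, 21), (t, 40, b, 22, 25), (t, 40, b, 36, 21), (t, 40, d, 22, 25), (t, 40, d, 36, 21), (t, 40, p, 22, 25), (t, 40, p, 36, 21), (t, 40, q, 22, 25), (t, 40, q, 36, 21), (x, 32, a, 7, 18), (x, 32, a, 8, 17), (x, 32, p, 7, 18), (x, 32, p, 8, 17), (x, 32, v, 7, 18), (x, 32, v, 8, 17)}.
Joining (R ⨝ P) and S on A yields {(t, 40, a, 36, 21, 32), (t, 40, b, 36, 21, 32), (t, 40, d, 36, 21, 32), (t, 40, p, 36, 21, 32), (t, 40, q, 36, 21, 32), (x, 32, a, 7, 18, 14), (x, 32, a, 7, 18, 40), (x, 32, p, 7, 18, 14), (x, 32, p, 7, 18, 40), (x, 32, v, 7, 18, 14), (x, 32, v, 7, 18, 40)}.
Filtering on A = 36 leaves {(t, 40, a, 36, 21, 32), (t, 40, b, 36, 21, 32), (t, 40, d, 36, 21, 32), (t, 40, p, 36, 21, 32), (t, 40, q, 36, 21, 32)}.
Filtering on E = t leaves {(t, 40, a, 36, 21, 32), (t, 40, b, 36, 21, 32), (t, 40, d, 36, 21, 32), (t, 40, p, 36, 21, 32), (t, 40, q, 36, 21, 32)}.
π[C, F, E]: project onto (C, F, E) → {(a, 32, t), (b, 32, t), (d, 32, t), (p, 32, t), (q, 32, t)}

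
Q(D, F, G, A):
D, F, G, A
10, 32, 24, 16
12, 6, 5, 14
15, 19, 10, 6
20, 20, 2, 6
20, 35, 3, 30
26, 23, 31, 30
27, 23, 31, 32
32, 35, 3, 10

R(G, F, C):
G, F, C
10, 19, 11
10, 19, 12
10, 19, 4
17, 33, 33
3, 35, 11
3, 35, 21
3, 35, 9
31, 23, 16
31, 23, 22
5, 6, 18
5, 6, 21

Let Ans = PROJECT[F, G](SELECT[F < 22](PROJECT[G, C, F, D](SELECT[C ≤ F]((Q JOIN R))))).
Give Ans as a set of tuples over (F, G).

{(19, 10)}

Joining Q and R on F, G yields {(12, 6, 5, 14, 18), (12, 6, 5, 14, 21), (15, 19, 10, 6, 11), (15, 19, 10, 6, 12), (15, 19, 10, 6, 4), (20, 35, 3, 30, 11), (20, 35, 3, 30, 21), (20, 35, 3, 30, 9), (26, 23, 31, 30, 16), (26, 23, 31, 30, 22), (27, 23, 31, 32, 16), (27, 23, 31, 32, 22), (32, 35, 3, 10, 11), (32, 35, 3, 10, 21), (32, 35, 3, 10, 9)}.
Filtering on C ≤ F leaves {(15, 19, 10, 6, 11), (15, 19, 10, 6, 12), (15, 19, 10, 6, 4), (20, 35, 3, 30, 11), (20, 35, 3, 30, 21), (20, 35, 3, 30, 9), (26, 23, 31, 30, 16), (26, 23, 31, 30, 22), (27, 23, 31, 32, 16), (27, 23, 31, 32, 22), (32, 35, 3, 10, 11), (32, 35, 3, 10, 21), (32, 35, 3, 10, 9)}.
π[G, C, F, D]: project onto (G, C, F, D) → {(10, 11, 19, 15), (10, 12, 19, 15), (10, 4, 19, 15), (3, 11, 35, 20), (3, 11, 35, 32), (3, 21, 35, 20), (3, 21, 35, 32), (3, 9, 35, 20), (3, 9, 35, 32), (31, 16, 23, 26), (31, 16, 23, 27), (31, 22, 23, 26), (31, 22, 23, 27)}
Filtering on F < 22 leaves {(10, 11, 19, 15), (10, 12, 19, 15), (10, 4, 19, 15)}.
π[F, G]: project onto (F, G) (2 duplicate(s) eliminated) → {(19, 10)}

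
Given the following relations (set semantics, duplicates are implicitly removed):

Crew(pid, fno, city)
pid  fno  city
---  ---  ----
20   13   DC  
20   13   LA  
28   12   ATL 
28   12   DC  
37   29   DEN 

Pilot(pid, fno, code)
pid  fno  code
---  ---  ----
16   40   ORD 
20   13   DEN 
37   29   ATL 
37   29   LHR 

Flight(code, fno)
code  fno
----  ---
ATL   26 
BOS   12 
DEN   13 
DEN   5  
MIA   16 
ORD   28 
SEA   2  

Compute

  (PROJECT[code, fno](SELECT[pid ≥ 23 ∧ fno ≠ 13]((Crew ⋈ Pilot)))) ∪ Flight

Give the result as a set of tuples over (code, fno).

{(ATL, 26), (ATL, 29), (BOS, 12), (DEN, 13), (DEN, 5), (LHR, 29), (MIA, 16), (ORD, 28), (SEA, 2)}

Joining Crew and Pilot on pid, fno yields {(20, 13, DC, DEN), (20, 13, LA, DEN), (37, 29, DEN, ATL), (37, 29, DEN, LHR)}.
Apply σ_{pid ≥ 23 ∧ fno ≠ 13}; surviving tuples: {(37, 29, DEN, ATL), (37, 29, DEN, LHR)}
π_{code, fno} gives {(ATL, 29), (LHR, 29)}.
Union: {(ATL, 29), (LHR, 29)} with {(ATL, 26), (BOS, 12), (DEN, 13), (DEN, 5), (MIA, 16), (ORD, 28), (SEA, 2)} → {(ATL, 26), (ATL, 29), (BOS, 12), (DEN, 13), (DEN, 5), (LHR, 29), (MIA, 16), (ORD, 28), (SEA, 2)}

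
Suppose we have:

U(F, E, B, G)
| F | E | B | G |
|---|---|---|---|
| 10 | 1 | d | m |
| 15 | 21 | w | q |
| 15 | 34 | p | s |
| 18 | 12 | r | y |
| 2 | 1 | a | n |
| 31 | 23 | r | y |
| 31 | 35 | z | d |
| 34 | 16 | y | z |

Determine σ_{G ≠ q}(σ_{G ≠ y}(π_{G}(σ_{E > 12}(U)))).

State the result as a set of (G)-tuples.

Apply σ_{E > 12}; surviving tuples: {(15, 21, w, q), (15, 34, p, s), (31, 23, r, y), (31, 35, z, d), (34, 16, y, z)}
Keep only column(s) G: {d, q, s, y, z}
Apply σ_{G ≠ y}; surviving tuples: {d, q, s, z}
Apply σ_{G ≠ q}; surviving tuples: {d, s, z}

{d, s, z}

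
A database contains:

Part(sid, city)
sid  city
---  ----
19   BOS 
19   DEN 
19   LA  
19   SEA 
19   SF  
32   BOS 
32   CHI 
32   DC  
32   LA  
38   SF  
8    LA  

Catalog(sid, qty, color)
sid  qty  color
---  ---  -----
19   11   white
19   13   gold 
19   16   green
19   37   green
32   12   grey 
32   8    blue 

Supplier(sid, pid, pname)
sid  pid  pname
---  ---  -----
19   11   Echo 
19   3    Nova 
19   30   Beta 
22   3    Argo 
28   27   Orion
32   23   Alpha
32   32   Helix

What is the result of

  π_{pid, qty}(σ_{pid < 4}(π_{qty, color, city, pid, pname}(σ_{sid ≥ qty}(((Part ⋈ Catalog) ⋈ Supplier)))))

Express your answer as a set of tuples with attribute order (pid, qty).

{(3, 11), (3, 13), (3, 16)}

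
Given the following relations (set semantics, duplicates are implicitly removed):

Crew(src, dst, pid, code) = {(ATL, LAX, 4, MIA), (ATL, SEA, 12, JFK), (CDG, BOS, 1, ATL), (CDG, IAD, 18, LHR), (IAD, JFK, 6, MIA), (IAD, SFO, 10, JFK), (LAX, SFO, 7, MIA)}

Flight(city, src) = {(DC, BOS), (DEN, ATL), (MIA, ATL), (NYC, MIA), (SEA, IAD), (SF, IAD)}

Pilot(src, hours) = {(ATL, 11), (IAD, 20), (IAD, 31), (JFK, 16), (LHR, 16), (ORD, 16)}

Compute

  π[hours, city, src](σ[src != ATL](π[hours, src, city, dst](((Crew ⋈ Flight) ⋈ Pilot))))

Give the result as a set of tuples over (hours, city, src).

Natural join on src: {(ATL, LAX, 4, MIA, DEN), (ATL, LAX, 4, MIA, MIA), (ATL, SEA, 12, JFK, DEN), (ATL, SEA, 12, JFK, MIA), (IAD, JFK, 6, MIA, SEA), (IAD, JFK, 6, MIA, SF), (IAD, SFO, 10, JFK, SEA), (IAD, SFO, 10, JFK, SF)}
Natural join on src: {(ATL, LAX, 4, MIA, DEN, 11), (ATL, LAX, 4, MIA, MIA, 11), (ATL, SEA, 12, JFK, DEN, 11), (ATL, SEA, 12, JFK, MIA, 11), (IAD, JFK, 6, MIA, SEA, 20), (IAD, JFK, 6, MIA, SEA, 31), (IAD, JFK, 6, MIA, SF, 20), (IAD, JFK, 6, MIA, SF, 31), (IAD, SFO, 10, JFK, SEA, 20), (IAD, SFO, 10, JFK, SEA, 31), (IAD, SFO, 10, JFK, SF, 20), (IAD, SFO, 10, JFK, SF, 31)}
Projecting to hours, src, city, dst: {(11, ATL, DEN, LAX), (11, ATL, DEN, SEA), (11, ATL, MIA, LAX), (11, ATL, MIA, SEA), (20, IAD, SEA, JFK), (20, IAD, SEA, SFO), (20, IAD, SF, JFK), (20, IAD, SF, SFO), (31, IAD, SEA, JFK), (31, IAD, SEA, SFO), (31, IAD, SF, JFK), (31, IAD, SF, SFO)}
Selection src != ATL: {(20, IAD, SEA, JFK), (20, IAD, SEA, SFO), (20, IAD, SF, JFK), (20, IAD, SF, SFO), (31, IAD, SEA, JFK), (31, IAD, SEA, SFO), (31, IAD, SF, JFK), (31, IAD, SF, SFO)}
Projecting to hours, city, src (4 duplicate(s) eliminated): {(20, SEA, IAD), (20, SF, IAD), (31, SEA, IAD), (31, SF, IAD)}

{(20, SEA, IAD), (20, SF, IAD), (31, SEA, IAD), (31, SF, IAD)}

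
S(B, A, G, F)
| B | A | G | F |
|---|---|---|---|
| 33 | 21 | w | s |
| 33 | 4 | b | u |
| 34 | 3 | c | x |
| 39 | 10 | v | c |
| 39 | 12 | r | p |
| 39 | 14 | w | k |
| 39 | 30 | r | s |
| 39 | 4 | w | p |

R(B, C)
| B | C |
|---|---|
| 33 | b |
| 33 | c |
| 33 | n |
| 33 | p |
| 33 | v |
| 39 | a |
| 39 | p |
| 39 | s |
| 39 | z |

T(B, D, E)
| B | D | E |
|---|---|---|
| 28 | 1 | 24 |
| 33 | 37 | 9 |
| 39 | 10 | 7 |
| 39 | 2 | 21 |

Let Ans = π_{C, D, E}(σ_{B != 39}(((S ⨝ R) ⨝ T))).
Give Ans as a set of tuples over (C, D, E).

{(b, 37, 9), (c, 37, 9), (n, 37, 9), (p, 37, 9), (v, 37, 9)}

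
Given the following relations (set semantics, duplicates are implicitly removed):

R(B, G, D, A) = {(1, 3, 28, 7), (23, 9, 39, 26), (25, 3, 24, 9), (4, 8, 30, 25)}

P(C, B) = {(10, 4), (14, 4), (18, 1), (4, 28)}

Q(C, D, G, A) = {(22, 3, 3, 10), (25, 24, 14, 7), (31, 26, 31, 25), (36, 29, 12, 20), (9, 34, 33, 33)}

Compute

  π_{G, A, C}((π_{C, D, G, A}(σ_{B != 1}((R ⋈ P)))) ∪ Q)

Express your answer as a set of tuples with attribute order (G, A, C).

{(12, 20, 36), (14, 7, 25), (3, 10, 22), (31, 25, 31), (33, 33, 9), (8, 25, 10), (8, 25, 14)}

Joining R and P on B yields {(1, 3, 28, 7, 18), (4, 8, 30, 25, 10), (4, 8, 30, 25, 14)}.
Apply σ_{B != 1}; surviving tuples: {(4, 8, 30, 25, 10), (4, 8, 30, 25, 14)}
Keep only column(s) C, D, G, A: {(10, 30, 8, 25), (14, 30, 8, 25)}
Taking the union: {(10, 30, 8, 25), (14, 30, 8, 25), (22, 3, 3, 10), (25, 24, 14, 7), (31, 26, 31, 25), (36, 29, 12, 20), (9, 34, 33, 33)}
Keep only column(s) G, A, C: {(12, 20, 36), (14, 7, 25), (3, 10, 22), (31, 25, 31), (33, 33, 9), (8, 25, 10), (8, 25, 14)}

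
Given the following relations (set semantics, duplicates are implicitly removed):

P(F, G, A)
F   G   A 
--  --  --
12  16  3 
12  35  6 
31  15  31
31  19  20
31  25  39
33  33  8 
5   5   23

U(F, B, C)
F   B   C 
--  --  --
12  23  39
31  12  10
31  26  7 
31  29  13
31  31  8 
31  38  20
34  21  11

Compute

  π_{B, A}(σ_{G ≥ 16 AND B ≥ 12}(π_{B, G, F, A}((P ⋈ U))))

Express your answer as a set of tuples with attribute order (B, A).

{(12, 20), (12, 39), (23, 3), (23, 6), (26, 20), (26, 39), (29, 20), (29, 39), (31, 20), (31, 39), (38, 20), (38, 39)}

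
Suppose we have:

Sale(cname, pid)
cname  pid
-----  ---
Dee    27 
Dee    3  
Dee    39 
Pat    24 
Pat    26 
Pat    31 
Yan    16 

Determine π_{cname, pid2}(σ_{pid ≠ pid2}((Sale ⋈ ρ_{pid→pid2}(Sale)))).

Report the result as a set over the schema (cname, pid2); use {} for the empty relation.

{(Dee, 27), (Dee, 3), (Dee, 39), (Pat, 24), (Pat, 26), (Pat, 31)}

ρ[pid→pid2]: schema becomes (cname, pid2); tuples unchanged.
Sale ⋈ ρ_{pid→pid2}(Sale) (natural join on cname): {(Dee, 27, 27), (Dee, 27, 3), (Dee, 27, 39), (Dee, 3, 27), (Dee, 3, 3), (Dee, 3, 39), (Dee, 39, 27), (Dee, 39, 3), (Dee, 39, 39), (Pat, 24, 24), (Pat, 24, 26), (Pat, 24, 31), (Pat, 26, 24), (Pat, 26, 26), (Pat, 26, 31), (Pat, 31, 24), (Pat, 31, 26), (Pat, 31, 31), (Yan, 16, 16)}
Selection pid ≠ pid2: {(Dee, 27, 3), (Dee, 27, 39), (Dee, 3, 27), (Dee, 3, 39), (Dee, 39, 27), (Dee, 39, 3), (Pat, 24, 26), (Pat, 24, 31), (Pat, 26, 24), (Pat, 26, 31), (Pat, 31, 24), (Pat, 31, 26)}
π[cname, pid2]: project onto (cname, pid2) (6 duplicate(s) eliminated) → {(Dee, 27), (Dee, 3), (Dee, 39), (Pat, 24), (Pat, 26), (Pat, 31)}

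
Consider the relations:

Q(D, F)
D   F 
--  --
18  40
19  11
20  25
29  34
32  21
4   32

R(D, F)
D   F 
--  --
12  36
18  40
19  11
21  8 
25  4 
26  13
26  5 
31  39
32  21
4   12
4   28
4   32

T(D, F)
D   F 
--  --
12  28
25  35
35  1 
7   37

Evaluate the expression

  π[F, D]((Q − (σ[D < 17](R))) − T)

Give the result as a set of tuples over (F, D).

Apply σ_{D < 17}; surviving tuples: {(12, 36), (4, 12), (4, 28), (4, 32)}
Set difference of the two operands is {(18, 40), (19, 11), (20, 25), (29, 34), (32, 21)}.
Set difference of the two operands is {(18, 40), (19, 11), (20, 25), (29, 34), (32, 21)}.
π_{F, D} gives {(11, 19), (21, 32), (25, 20), (34, 29), (40, 18)}.

{(11, 19), (21, 32), (25, 20), (34, 29), (40, 18)}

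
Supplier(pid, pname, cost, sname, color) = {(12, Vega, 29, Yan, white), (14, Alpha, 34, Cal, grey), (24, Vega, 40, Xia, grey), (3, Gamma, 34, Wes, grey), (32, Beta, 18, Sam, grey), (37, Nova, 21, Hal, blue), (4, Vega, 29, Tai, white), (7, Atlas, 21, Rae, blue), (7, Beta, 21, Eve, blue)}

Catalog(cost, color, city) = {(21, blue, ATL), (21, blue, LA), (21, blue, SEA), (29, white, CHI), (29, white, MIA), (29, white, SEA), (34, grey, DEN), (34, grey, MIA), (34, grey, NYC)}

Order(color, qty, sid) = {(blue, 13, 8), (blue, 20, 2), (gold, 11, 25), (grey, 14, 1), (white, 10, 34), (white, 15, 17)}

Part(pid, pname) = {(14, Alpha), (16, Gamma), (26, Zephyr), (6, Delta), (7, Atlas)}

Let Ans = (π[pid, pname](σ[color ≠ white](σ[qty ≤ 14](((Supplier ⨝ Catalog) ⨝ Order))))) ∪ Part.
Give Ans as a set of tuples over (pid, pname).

{(14, Alpha), (16, Gamma), (26, Zephyr), (3, Gamma), (37, Nova), (6, Delta), (7, Atlas), (7, Beta)}

Supplier ⋈ Catalog (natural join on cost, color): {(12, Vega, 29, Yan, white, CHI), (12, Vega, 29, Yan, white, MIA), (12, Vega, 29, Yan, white, SEA), (14, Alpha, 34, Cal, grey, DEN), (14, Alpha, 34, Cal, grey, MIA), (14, Alpha, 34, Cal, grey, NYC), (3, Gamma, 34, Wes, grey, DEN), (3, Gamma, 34, Wes, grey, MIA), (3, Gamma, 34, Wes, grey, NYC), (37, Nova, 21, Hal, blue, ATL), (37, Nova, 21, Hal, blue, LA), (37, Nova, 21, Hal, blue, SEA), (4, Vega, 29, Tai, white, CHI), (4, Vega, 29, Tai, white, MIA), (4, Vega, 29, Tai, white, SEA), (7, Atlas, 21, Rae, blue, ATL), (7, Atlas, 21, Rae, blue, LA), (7, Atlas, 21, Rae, blue, SEA), (7, Beta, 21, Eve, blue, ATL), (7, Beta, 21, Eve, blue, LA), (7, Beta, 21, Eve, blue, SEA)}
(Supplier ⨝ Catalog) ⋈ Order (natural join on color): {(12, Vega, 29, Yan, white, CHI, 10, 34), (12, Vega, 29, Yan, white, CHI, 15, 17), (12, Vega, 29, Yan, white, MIA, 10, 34), (12, Vega, 29, Yan, white, MIA, 15, 17), (12, Vega, 29, Yan, white, SEA, 10, 34), (12, Vega, 29, Yan, white, SEA, 15, 17), (14, Alpha, 34, Cal, grey, DEN, 14, 1), (14, Alpha, 34, Cal, grey, MIA, 14, 1), (14, Alpha, 34, Cal, grey, NYC, 14, 1), (3, Gamma, 34, Wes, grey, DEN, 14, 1), (3, Gamma, 34, Wes, grey, MIA, 14, 1), (3, Gamma, 34, Wes, grey, NYC, 14, 1), (37, Nova, 21, Hal, blue, ATL, 13, 8), (37, Nova, 21, Hal, blue, ATL, 20, 2), (37, Nova, 21, Hal, blue, LA, 13, 8), (37, Nova, 21, Hal, blue, LA, 20, 2), (37, Nova, 21, Hal, blue, SEA, 13, 8), (37, Nova, 21, Hal, blue, SEA, 20, 2), (4, Vega, 29, Tai, white, CHI, 10, 34), (4, Vega, 29, Tai, white, CHI, 15, 17), (4, Vega, 29, Tai, white, MIA, 10, 34), (4, Vega, 29, Tai, white, MIA, 15, 17), (4, Vega, 29, Tai, white, SEA, 10, 34), (4, Vega, 29, Tai, white, SEA, 15, 17), (7, Atlas, 21, Rae, blue, ATL, 13, 8), (7, Atlas, 21, Rae, blue, ATL, 20, 2), (7, Atlas, 21, Rae, blue, LA, 13, 8), (7, Atlas, 21, Rae, blue, LA, 20, 2), (7, Atlas, 21, Rae, blue, SEA, 13, 8), (7, Atlas, 21, Rae, blue, SEA, 20, 2), (7, Beta, 21, Eve, blue, ATL, 13, 8), (7, Beta, 21, Eve, blue, ATL, 20, 2), (7, Beta, 21, Eve, blue, LA, 13, 8), (7, Beta, 21, Eve, blue, LA, 20, 2), (7, Beta, 21, Eve, blue, SEA, 13, 8), (7, Beta, 21, Eve, blue, SEA, 20, 2)}
Apply σ_{qty ≤ 14}; surviving tuples: {(12, Vega, 29, Yan, white, CHI, 10, 34), (12, Vega, 29, Yan, white, MIA, 10, 34), (12, Vega, 29, Yan, white, SEA, 10, 34), (14, Alpha, 34, Cal, grey, DEN, 14, 1), (14, Alpha, 34, Cal, grey, MIA, 14, 1), (14, Alpha, 34, Cal, grey, NYC, 14, 1), (3, Gamma, 34, Wes, grey, DEN, 14, 1), (3, Gamma, 34, Wes, grey, MIA, 14, 1), (3, Gamma, 34, Wes, grey, NYC, 14, 1), (37, Nova, 21, Hal, blue, ATL, 13, 8), (37, Nova, 21, Hal, blue, LA, 13, 8), (37, Nova, 21, Hal, blue, SEA, 13, 8), (4, Vega, 29, Tai, white, CHI, 10, 34), (4, Vega, 29, Tai, white, MIA, 10, 34), (4, Vega, 29, Tai, white, SEA, 10, 34), (7, Atlas, 21, Rae, blue, ATL, 13, 8), (7, Atlas, 21, Rae, blue, LA, 13, 8), (7, Atlas, 21, Rae, blue, SEA, 13, 8), (7, Beta, 21, Eve, blue, ATL, 13, 8), (7, Beta, 21, Eve, blue, LA, 13, 8), (7, Beta, 21, Eve, blue, SEA, 13, 8)}
Apply σ_{color ≠ white}; surviving tuples: {(14, Alpha, 34, Cal, grey, DEN, 14, 1), (14, Alpha, 34, Cal, grey, MIA, 14, 1), (14, Alpha, 34, Cal, grey, NYC, 14, 1), (3, Gamma, 34, Wes, grey, DEN, 14, 1), (3, Gamma, 34, Wes, grey, MIA, 14, 1), (3, Gamma, 34, Wes, grey, NYC, 14, 1), (37, Nova, 21, Hal, blue, ATL, 13, 8), (37, Nova, 21, Hal, blue, LA, 13, 8), (37, Nova, 21, Hal, blue, SEA, 13, 8), (7, Atlas, 21, Rae, blue, ATL, 13, 8), (7, Atlas, 21, Rae, blue, LA, 13, 8), (7, Atlas, 21, Rae, blue, SEA, 13, 8), (7, Beta, 21, Eve, blue, ATL, 13, 8), (7, Beta, 21, Eve, blue, LA, 13, 8), (7, Beta, 21, Eve, blue, SEA, 13, 8)}
Projecting to pid, pname (10 duplicate(s) eliminated): {(14, Alpha), (3, Gamma), (37, Nova), (7, Atlas), (7, Beta)}
Taking the union: {(14, Alpha), (16, Gamma), (26, Zephyr), (3, Gamma), (37, Nova), (6, Delta), (7, Atlas), (7, Beta)}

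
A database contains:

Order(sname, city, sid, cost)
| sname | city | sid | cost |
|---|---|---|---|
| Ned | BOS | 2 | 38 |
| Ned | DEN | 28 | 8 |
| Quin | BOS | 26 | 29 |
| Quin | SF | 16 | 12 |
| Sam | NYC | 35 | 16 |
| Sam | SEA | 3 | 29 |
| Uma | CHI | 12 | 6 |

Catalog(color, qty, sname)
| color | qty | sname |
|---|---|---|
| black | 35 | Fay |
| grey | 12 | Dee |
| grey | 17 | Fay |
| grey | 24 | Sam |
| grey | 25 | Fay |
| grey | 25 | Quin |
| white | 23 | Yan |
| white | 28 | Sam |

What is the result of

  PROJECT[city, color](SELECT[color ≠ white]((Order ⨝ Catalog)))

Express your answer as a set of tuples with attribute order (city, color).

Joining Order and Catalog on sname yields {(Quin, BOS, 26, 29, grey, 25), (Quin, SF, 16, 12, grey, 25), (Sam, NYC, 35, 16, grey, 24), (Sam, NYC, 35, 16, white, 28), (Sam, SEA, 3, 29, grey, 24), (Sam, SEA, 3, 29, white, 28)}.
Selection color ≠ white: {(Quin, BOS, 26, 29, grey, 25), (Quin, SF, 16, 12, grey, 25), (Sam, NYC, 35, 16, grey, 24), (Sam, SEA, 3, 29, grey, 24)}
Projecting to city, color: {(BOS, grey), (NYC, grey), (SEA, grey), (SF, grey)}

{(BOS, grey), (NYC, grey), (SEA, grey), (SF, grey)}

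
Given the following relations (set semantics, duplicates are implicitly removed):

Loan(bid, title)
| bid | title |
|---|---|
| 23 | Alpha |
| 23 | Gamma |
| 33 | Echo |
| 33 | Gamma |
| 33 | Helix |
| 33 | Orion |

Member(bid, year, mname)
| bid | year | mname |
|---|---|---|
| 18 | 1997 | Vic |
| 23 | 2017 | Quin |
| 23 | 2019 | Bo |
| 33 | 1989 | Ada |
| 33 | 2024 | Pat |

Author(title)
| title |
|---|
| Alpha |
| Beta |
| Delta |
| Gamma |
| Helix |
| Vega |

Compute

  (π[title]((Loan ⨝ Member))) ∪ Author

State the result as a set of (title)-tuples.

Joining Loan and Member on bid yields {(23, Alpha, 2017, Quin), (23, Alpha, 2019, Bo), (23, Gamma, 2017, Quin), (23, Gamma, 2019, Bo), (33, Echo, 1989, Ada), (33, Echo, 2024, Pat), (33, Gamma, 1989, Ada), (33, Gamma, 2024, Pat), (33, Helix, 1989, Ada), (33, Helix, 2024, Pat), (33, Orion, 1989, Ada), (33, Orion, 2024, Pat)}.
Projecting to title (7 duplicate(s) eliminated): {Alpha, Echo, Gamma, Helix, Orion}
Taking the union: {Alpha, Beta, Delta, Echo, Gamma, Helix, Orion, Vega}

{Alpha, Beta, Delta, Echo, Gamma, Helix, Orion, Vega}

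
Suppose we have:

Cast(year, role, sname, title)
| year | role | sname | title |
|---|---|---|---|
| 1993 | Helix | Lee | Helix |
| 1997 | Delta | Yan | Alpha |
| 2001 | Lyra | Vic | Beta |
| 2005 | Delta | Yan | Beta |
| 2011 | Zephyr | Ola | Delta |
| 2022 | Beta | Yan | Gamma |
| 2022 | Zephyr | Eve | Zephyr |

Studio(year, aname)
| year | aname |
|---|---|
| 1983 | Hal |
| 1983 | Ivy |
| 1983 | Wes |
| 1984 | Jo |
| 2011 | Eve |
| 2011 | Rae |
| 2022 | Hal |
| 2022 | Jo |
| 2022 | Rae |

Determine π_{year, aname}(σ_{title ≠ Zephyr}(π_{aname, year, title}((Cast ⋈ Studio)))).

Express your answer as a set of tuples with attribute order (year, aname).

Joining Cast and Studio on year yields {(2011, Zephyr, Ola, Delta, Eve), (2011, Zephyr, Ola, Delta, Rae), (2022, Beta, Yan, Gamma, Hal), (2022, Beta, Yan, Gamma, Jo), (2022, Beta, Yan, Gamma, Rae), (2022, Zephyr, Eve, Zephyr, Hal), (2022, Zephyr, Eve, Zephyr, Jo), (2022, Zephyr, Eve, Zephyr, Rae)}.
Projecting to aname, year, title: {(Eve, 2011, Delta), (Hal, 2022, Gamma), (Hal, 2022, Zephyr), (Jo, 2022, Gamma), (Jo, 2022, Zephyr), (Rae, 2011, Delta), (Rae, 2022, Gamma), (Rae, 2022, Zephyr)}
Apply σ_{title ≠ Zephyr}; surviving tuples: {(Eve, 2011, Delta), (Hal, 2022, Gamma), (Jo, 2022, Gamma), (Rae, 2011, Delta), (Rae, 2022, Gamma)}
Projecting to year, aname: {(2011, Eve), (2011, Rae), (2022, Hal), (2022, Jo), (2022, Rae)}

{(2011, Eve), (2011, Rae), (2022, Hal), (2022, Jo), (2022, Rae)}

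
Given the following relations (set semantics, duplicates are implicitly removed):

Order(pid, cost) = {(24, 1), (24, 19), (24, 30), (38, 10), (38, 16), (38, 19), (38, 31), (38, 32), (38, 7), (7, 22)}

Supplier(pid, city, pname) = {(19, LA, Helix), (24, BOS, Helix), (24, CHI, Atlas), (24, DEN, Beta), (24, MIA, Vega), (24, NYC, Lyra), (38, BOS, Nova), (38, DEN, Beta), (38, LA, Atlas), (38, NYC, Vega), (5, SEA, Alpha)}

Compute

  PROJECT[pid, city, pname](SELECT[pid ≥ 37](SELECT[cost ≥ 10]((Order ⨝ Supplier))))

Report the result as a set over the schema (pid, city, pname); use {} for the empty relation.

{(38, BOS, Nova), (38, DEN, Beta), (38, LA, Atlas), (38, NYC, Vega)}

Order ⋈ Supplier (natural join on pid): {(24, 1, BOS, Helix), (24, 1, CHI, Atlas), (24, 1, DEN, Beta), (24, 1, MIA, Vega), (24, 1, NYC, Lyra), (24, 19, BOS, Helix), (24, 19, CHI, Atlas), (24, 19, DEN, Beta), (24, 19, MIA, Vega), (24, 19, NYC, Lyra), (24, 30, BOS, Helix), (24, 30, CHI, Atlas), (24, 30, DEN, Beta), (24, 30, MIA, Vega), (24, 30, NYC, Lyra), (38, 10, BOS, Nova), (38, 10, DEN, Beta), (38, 10, LA, Atlas), (38, 10, NYC, Vega), (38, 16, BOS, Nova), (38, 16, DEN, Beta), (38, 16, LA, Atlas), (38, 16, NYC, Vega), (38, 19, BOS, Nova), (38, 19, DEN, Beta), (38, 19, LA, Atlas), (38, 19, NYC, Vega), (38, 31, BOS, Nova), (38, 31, DEN, Beta), (38, 31, LA, Atlas), (38, 31, NYC, Vega), (38, 32, BOS, Nova), (38, 32, DEN, Beta), (38, 32, LA, Atlas), (38, 32, NYC, Vega), (38, 7, BOS, Nova), (38, 7, DEN, Beta), (38, 7, LA, Atlas), (38, 7, NYC, Vega)}
Selection cost ≥ 10: {(24, 19, BOS, Helix), (24, 19, CHI, Atlas), (24, 19, DEN, Beta), (24, 19, MIA, Vega), (24, 19, NYC, Lyra), (24, 30, BOS, Helix), (24, 30, CHI, Atlas), (24, 30, DEN, Beta), (24, 30, MIA, Vega), (24, 30, NYC, Lyra), (38, 10, BOS, Nova), (38, 10, DEN, Beta), (38, 10, LA, Atlas), (38, 10, NYC, Vega), (38, 16, BOS, Nova), (38, 16, DEN, Beta), (38, 16, LA, Atlas), (38, 16, NYC, Vega), (38, 19, BOS, Nova), (38, 19, DEN, Beta), (38, 19, LA, Atlas), (38, 19, NYC, Vega), (38, 31, BOS, Nova), (38, 31, DEN, Beta), (38, 31, LA, Atlas), (38, 31, NYC, Vega), (38, 32, BOS, Nova), (38, 32, DEN, Beta), (38, 32, LA, Atlas), (38, 32, NYC, Vega)}
Selection pid ≥ 37: {(38, 10, BOS, Nova), (38, 10, DEN, Beta), (38, 10, LA, Atlas), (38, 10, NYC, Vega), (38, 16, BOS, Nova), (38, 16, DEN, Beta), (38, 16, LA, Atlas), (38, 16, NYC, Vega), (38, 19, BOS, Nova), (38, 19, DEN, Beta), (38, 19, LA, Atlas), (38, 19, NYC, Vega), (38, 31, BOS, Nova), (38, 31, DEN, Beta), (38, 31, LA, Atlas), (38, 31, NYC, Vega), (38, 32, BOS, Nova), (38, 32, DEN, Beta), (38, 32, LA, Atlas), (38, 32, NYC, Vega)}
π[pid, city, pname]: project onto (pid, city, pname) (16 duplicate(s) eliminated) → {(38, BOS, Nova), (38, DEN, Beta), (38, LA, Atlas), (38, NYC, Vega)}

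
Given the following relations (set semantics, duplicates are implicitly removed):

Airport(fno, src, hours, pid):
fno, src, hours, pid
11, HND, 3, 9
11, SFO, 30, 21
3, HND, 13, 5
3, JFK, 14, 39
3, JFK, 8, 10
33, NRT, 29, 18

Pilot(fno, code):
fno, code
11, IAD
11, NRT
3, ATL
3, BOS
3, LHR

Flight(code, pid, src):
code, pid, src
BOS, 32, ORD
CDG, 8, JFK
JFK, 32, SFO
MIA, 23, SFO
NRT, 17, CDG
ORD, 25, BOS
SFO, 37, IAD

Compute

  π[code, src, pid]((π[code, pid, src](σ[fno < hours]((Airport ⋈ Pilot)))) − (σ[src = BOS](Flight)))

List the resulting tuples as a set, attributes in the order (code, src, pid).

{(ATL, HND, 5), (ATL, JFK, 10), (ATL, JFK, 39), (BOS, HND, 5), (BOS, JFK, 10), (BOS, JFK, 39), (IAD, SFO, 21), (LHR, HND, 5), (LHR, JFK, 10), (LHR, JFK, 39), (NRT, SFO, 21)}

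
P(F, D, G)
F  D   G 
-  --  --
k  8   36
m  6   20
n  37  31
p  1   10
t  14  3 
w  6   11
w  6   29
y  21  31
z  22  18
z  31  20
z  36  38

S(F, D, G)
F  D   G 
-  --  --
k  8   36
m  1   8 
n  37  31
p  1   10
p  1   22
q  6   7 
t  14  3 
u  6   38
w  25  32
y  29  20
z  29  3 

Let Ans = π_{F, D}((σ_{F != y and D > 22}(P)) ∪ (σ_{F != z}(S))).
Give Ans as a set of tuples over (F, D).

{(k, 8), (m, 1), (n, 37), (p, 1), (q, 6), (t, 14), (u, 6), (w, 25), (y, 29), (z, 31), (z, 36)}

Selection F != y and D > 22: {(n, 37, 31), (z, 31, 20), (z, 36, 38)}
Selection F != z: {(k, 8, 36), (m, 1, 8), (n, 37, 31), (p, 1, 10), (p, 1, 22), (q, 6, 7), (t, 14, 3), (u, 6, 38), (w, 25, 32), (y, 29, 20)}
Set union of the two operands is {(k, 8, 36), (m, 1, 8), (n, 37, 31), (p, 1, 10), (p, 1, 22), (q, 6, 7), (t, 14, 3), (u, 6, 38), (w, 25, 32), (y, 29, 20), (z, 31, 20), (z, 36, 38)}.
π[F, D]: project onto (F, D) (1 duplicate(s) eliminated) → {(k, 8), (m, 1), (n, 37), (p, 1), (q, 6), (t, 14), (u, 6), (w, 25), (y, 29), (z, 31), (z, 36)}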